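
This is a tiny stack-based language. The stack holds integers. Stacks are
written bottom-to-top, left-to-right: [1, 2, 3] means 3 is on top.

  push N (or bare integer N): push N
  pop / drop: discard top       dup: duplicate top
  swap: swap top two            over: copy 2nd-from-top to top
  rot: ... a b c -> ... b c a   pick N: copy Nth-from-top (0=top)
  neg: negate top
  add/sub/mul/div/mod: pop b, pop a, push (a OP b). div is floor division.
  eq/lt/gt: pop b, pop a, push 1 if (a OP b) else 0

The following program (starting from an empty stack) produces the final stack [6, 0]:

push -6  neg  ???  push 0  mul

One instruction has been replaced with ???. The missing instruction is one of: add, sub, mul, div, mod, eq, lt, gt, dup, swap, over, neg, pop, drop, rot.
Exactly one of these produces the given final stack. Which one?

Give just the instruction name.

Stack before ???: [6]
Stack after ???:  [6, 6]
The instruction that transforms [6] -> [6, 6] is: dup

Answer: dup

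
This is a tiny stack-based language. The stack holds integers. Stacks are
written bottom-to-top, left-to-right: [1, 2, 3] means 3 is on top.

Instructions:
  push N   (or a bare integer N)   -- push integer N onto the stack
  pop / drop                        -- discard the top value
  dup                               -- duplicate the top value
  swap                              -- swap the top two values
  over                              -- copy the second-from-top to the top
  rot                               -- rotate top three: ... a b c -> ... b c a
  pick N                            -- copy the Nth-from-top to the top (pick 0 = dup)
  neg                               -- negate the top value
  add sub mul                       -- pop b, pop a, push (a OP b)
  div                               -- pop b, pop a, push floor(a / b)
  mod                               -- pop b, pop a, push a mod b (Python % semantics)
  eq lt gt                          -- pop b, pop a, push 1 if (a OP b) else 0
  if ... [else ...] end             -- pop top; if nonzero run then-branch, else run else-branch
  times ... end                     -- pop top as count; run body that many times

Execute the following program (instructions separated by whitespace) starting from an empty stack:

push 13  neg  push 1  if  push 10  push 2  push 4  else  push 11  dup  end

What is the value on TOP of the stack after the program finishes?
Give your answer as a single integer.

Answer: 4

Derivation:
After 'push 13': [13]
After 'neg': [-13]
After 'push 1': [-13, 1]
After 'if': [-13]
After 'push 10': [-13, 10]
After 'push 2': [-13, 10, 2]
After 'push 4': [-13, 10, 2, 4]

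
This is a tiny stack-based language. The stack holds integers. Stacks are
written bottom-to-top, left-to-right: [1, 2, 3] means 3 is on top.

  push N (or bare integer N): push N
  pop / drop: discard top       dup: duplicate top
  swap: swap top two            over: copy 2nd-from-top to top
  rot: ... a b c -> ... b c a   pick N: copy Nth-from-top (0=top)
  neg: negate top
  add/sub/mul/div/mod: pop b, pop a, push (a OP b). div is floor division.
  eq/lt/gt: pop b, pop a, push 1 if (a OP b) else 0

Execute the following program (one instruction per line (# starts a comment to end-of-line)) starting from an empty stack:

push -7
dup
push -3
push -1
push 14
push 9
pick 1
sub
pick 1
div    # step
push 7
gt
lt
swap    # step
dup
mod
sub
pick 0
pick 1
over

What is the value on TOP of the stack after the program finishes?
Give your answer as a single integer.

Answer: 0

Derivation:
After 'push -7': [-7]
After 'dup': [-7, -7]
After 'push -3': [-7, -7, -3]
After 'push -1': [-7, -7, -3, -1]
After 'push 14': [-7, -7, -3, -1, 14]
After 'push 9': [-7, -7, -3, -1, 14, 9]
After 'pick 1': [-7, -7, -3, -1, 14, 9, 14]
After 'sub': [-7, -7, -3, -1, 14, -5]
After 'pick 1': [-7, -7, -3, -1, 14, -5, 14]
After 'div': [-7, -7, -3, -1, 14, -1]
After 'push 7': [-7, -7, -3, -1, 14, -1, 7]
After 'gt': [-7, -7, -3, -1, 14, 0]
After 'lt': [-7, -7, -3, -1, 0]
After 'swap': [-7, -7, -3, 0, -1]
After 'dup': [-7, -7, -3, 0, -1, -1]
After 'mod': [-7, -7, -3, 0, 0]
After 'sub': [-7, -7, -3, 0]
After 'pick 0': [-7, -7, -3, 0, 0]
After 'pick 1': [-7, -7, -3, 0, 0, 0]
After 'over': [-7, -7, -3, 0, 0, 0, 0]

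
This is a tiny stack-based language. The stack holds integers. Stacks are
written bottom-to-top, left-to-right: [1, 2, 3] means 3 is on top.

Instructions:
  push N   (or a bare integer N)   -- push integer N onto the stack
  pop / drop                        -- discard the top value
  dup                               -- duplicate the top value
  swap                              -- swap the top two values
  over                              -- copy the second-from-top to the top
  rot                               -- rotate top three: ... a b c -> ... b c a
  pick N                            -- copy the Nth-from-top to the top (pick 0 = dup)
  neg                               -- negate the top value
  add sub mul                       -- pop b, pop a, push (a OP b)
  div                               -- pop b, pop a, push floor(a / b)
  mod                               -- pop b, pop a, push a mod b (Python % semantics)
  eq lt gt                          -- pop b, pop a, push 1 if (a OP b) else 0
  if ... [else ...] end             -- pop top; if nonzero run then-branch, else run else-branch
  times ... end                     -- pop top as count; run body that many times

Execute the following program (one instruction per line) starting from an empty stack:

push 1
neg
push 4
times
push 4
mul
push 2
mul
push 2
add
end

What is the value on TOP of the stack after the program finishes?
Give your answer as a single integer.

After 'push 1': [1]
After 'neg': [-1]
After 'push 4': [-1, 4]
After 'times': [-1]
After 'push 4': [-1, 4]
After 'mul': [-4]
After 'push 2': [-4, 2]
After 'mul': [-8]
After 'push 2': [-8, 2]
After 'add': [-6]
  ...
After 'push 2': [-184, 2]
After 'mul': [-368]
After 'push 2': [-368, 2]
After 'add': [-366]
After 'push 4': [-366, 4]
After 'mul': [-1464]
After 'push 2': [-1464, 2]
After 'mul': [-2928]
After 'push 2': [-2928, 2]
After 'add': [-2926]

Answer: -2926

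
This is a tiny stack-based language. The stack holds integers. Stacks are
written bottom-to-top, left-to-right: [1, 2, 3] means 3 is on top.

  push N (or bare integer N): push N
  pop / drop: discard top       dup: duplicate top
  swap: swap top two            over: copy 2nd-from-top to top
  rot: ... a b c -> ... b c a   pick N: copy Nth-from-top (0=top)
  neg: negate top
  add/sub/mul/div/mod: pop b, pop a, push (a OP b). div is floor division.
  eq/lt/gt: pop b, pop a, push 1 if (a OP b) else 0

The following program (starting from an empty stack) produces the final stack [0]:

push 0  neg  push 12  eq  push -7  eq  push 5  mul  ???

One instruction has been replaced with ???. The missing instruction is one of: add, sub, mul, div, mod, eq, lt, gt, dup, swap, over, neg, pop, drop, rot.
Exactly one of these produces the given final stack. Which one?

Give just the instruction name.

Stack before ???: [0]
Stack after ???:  [0]
The instruction that transforms [0] -> [0] is: neg

Answer: neg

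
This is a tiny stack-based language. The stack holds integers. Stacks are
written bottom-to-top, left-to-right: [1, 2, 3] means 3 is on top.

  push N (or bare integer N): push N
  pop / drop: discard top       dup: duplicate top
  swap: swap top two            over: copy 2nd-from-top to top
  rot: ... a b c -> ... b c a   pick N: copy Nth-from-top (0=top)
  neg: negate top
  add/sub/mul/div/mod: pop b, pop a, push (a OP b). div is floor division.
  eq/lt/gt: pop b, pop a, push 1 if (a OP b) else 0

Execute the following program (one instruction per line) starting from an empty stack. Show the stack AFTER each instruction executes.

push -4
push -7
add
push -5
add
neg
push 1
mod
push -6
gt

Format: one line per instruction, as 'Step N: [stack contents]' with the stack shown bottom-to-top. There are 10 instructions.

Step 1: [-4]
Step 2: [-4, -7]
Step 3: [-11]
Step 4: [-11, -5]
Step 5: [-16]
Step 6: [16]
Step 7: [16, 1]
Step 8: [0]
Step 9: [0, -6]
Step 10: [1]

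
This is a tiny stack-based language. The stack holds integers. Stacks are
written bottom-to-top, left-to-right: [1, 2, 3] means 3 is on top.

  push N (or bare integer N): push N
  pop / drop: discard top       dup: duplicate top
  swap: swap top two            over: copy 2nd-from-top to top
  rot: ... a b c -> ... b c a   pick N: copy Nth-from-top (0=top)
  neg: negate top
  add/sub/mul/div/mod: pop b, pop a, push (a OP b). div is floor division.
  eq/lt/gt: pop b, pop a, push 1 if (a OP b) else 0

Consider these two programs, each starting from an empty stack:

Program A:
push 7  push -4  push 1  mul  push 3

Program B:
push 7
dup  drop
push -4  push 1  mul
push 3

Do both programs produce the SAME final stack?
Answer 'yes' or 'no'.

Answer: yes

Derivation:
Program A trace:
  After 'push 7': [7]
  After 'push -4': [7, -4]
  After 'push 1': [7, -4, 1]
  After 'mul': [7, -4]
  After 'push 3': [7, -4, 3]
Program A final stack: [7, -4, 3]

Program B trace:
  After 'push 7': [7]
  After 'dup': [7, 7]
  After 'drop': [7]
  After 'push -4': [7, -4]
  After 'push 1': [7, -4, 1]
  After 'mul': [7, -4]
  After 'push 3': [7, -4, 3]
Program B final stack: [7, -4, 3]
Same: yes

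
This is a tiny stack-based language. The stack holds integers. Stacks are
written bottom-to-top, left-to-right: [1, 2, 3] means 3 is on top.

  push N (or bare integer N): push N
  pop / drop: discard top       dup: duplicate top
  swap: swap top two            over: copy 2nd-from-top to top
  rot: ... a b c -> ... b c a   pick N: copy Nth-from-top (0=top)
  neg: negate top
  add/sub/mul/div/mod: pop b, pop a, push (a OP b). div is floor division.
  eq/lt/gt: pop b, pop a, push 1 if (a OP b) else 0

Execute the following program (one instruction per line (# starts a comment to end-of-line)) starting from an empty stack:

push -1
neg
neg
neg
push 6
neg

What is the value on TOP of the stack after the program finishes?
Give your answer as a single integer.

Answer: -6

Derivation:
After 'push -1': [-1]
After 'neg': [1]
After 'neg': [-1]
After 'neg': [1]
After 'push 6': [1, 6]
After 'neg': [1, -6]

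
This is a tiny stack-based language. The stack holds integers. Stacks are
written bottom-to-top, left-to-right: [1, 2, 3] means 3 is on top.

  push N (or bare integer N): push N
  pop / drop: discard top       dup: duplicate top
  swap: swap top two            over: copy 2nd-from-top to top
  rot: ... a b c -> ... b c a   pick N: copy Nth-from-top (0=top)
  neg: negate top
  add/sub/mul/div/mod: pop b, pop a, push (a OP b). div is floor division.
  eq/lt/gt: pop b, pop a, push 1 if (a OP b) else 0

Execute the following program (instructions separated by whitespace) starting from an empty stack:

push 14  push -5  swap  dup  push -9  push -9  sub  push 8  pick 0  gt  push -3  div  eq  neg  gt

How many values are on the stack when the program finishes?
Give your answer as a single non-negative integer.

Answer: 3

Derivation:
After 'push 14': stack = [14] (depth 1)
After 'push -5': stack = [14, -5] (depth 2)
After 'swap': stack = [-5, 14] (depth 2)
After 'dup': stack = [-5, 14, 14] (depth 3)
After 'push -9': stack = [-5, 14, 14, -9] (depth 4)
After 'push -9': stack = [-5, 14, 14, -9, -9] (depth 5)
After 'sub': stack = [-5, 14, 14, 0] (depth 4)
After 'push 8': stack = [-5, 14, 14, 0, 8] (depth 5)
After 'pick 0': stack = [-5, 14, 14, 0, 8, 8] (depth 6)
After 'gt': stack = [-5, 14, 14, 0, 0] (depth 5)
After 'push -3': stack = [-5, 14, 14, 0, 0, -3] (depth 6)
After 'div': stack = [-5, 14, 14, 0, 0] (depth 5)
After 'eq': stack = [-5, 14, 14, 1] (depth 4)
After 'neg': stack = [-5, 14, 14, -1] (depth 4)
After 'gt': stack = [-5, 14, 1] (depth 3)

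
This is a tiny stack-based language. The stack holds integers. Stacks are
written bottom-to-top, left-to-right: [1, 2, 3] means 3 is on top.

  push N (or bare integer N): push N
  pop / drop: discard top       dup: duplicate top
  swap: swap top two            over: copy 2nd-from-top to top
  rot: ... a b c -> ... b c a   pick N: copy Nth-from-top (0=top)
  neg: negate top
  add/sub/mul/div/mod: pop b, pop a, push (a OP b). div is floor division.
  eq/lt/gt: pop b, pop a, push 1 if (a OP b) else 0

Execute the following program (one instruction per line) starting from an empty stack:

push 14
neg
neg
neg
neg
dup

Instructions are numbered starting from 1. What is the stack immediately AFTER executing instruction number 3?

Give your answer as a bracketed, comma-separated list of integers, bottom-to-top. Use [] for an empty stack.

Step 1 ('push 14'): [14]
Step 2 ('neg'): [-14]
Step 3 ('neg'): [14]

Answer: [14]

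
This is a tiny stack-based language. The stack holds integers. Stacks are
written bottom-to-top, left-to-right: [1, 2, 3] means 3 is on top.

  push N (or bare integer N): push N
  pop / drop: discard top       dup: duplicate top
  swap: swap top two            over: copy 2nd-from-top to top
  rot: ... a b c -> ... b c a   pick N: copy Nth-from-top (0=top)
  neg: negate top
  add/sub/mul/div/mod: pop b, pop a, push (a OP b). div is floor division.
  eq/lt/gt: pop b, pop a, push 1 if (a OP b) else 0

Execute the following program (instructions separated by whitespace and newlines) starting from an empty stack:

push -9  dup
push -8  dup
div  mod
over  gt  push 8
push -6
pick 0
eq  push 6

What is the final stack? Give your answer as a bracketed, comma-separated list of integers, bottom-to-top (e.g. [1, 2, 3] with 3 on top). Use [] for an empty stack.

Answer: [-9, 1, 8, 1, 6]

Derivation:
After 'push -9': [-9]
After 'dup': [-9, -9]
After 'push -8': [-9, -9, -8]
After 'dup': [-9, -9, -8, -8]
After 'div': [-9, -9, 1]
After 'mod': [-9, 0]
After 'over': [-9, 0, -9]
After 'gt': [-9, 1]
After 'push 8': [-9, 1, 8]
After 'push -6': [-9, 1, 8, -6]
After 'pick 0': [-9, 1, 8, -6, -6]
After 'eq': [-9, 1, 8, 1]
After 'push 6': [-9, 1, 8, 1, 6]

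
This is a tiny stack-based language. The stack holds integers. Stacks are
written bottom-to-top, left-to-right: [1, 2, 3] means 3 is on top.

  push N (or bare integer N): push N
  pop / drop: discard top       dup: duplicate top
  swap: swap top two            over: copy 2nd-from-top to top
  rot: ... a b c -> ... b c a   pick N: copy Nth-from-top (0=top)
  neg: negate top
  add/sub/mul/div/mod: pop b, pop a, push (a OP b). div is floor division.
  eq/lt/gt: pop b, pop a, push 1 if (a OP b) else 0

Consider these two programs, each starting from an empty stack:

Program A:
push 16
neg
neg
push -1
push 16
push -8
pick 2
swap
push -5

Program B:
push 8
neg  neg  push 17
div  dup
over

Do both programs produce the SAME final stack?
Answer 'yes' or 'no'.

Answer: no

Derivation:
Program A trace:
  After 'push 16': [16]
  After 'neg': [-16]
  After 'neg': [16]
  After 'push -1': [16, -1]
  After 'push 16': [16, -1, 16]
  After 'push -8': [16, -1, 16, -8]
  After 'pick 2': [16, -1, 16, -8, -1]
  After 'swap': [16, -1, 16, -1, -8]
  After 'push -5': [16, -1, 16, -1, -8, -5]
Program A final stack: [16, -1, 16, -1, -8, -5]

Program B trace:
  After 'push 8': [8]
  After 'neg': [-8]
  After 'neg': [8]
  After 'push 17': [8, 17]
  After 'div': [0]
  After 'dup': [0, 0]
  After 'over': [0, 0, 0]
Program B final stack: [0, 0, 0]
Same: no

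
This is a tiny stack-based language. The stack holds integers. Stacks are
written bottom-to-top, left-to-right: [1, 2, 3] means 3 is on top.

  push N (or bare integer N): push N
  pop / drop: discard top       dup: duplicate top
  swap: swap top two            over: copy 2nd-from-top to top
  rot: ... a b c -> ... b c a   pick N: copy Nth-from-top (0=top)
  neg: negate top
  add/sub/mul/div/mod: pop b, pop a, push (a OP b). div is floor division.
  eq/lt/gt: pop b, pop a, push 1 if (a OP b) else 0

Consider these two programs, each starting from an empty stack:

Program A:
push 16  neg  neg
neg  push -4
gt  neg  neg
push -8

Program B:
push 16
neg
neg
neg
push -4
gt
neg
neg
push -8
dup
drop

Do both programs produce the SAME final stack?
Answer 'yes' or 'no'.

Answer: yes

Derivation:
Program A trace:
  After 'push 16': [16]
  After 'neg': [-16]
  After 'neg': [16]
  After 'neg': [-16]
  After 'push -4': [-16, -4]
  After 'gt': [0]
  After 'neg': [0]
  After 'neg': [0]
  After 'push -8': [0, -8]
Program A final stack: [0, -8]

Program B trace:
  After 'push 16': [16]
  After 'neg': [-16]
  After 'neg': [16]
  After 'neg': [-16]
  After 'push -4': [-16, -4]
  After 'gt': [0]
  After 'neg': [0]
  After 'neg': [0]
  After 'push -8': [0, -8]
  After 'dup': [0, -8, -8]
  After 'drop': [0, -8]
Program B final stack: [0, -8]
Same: yes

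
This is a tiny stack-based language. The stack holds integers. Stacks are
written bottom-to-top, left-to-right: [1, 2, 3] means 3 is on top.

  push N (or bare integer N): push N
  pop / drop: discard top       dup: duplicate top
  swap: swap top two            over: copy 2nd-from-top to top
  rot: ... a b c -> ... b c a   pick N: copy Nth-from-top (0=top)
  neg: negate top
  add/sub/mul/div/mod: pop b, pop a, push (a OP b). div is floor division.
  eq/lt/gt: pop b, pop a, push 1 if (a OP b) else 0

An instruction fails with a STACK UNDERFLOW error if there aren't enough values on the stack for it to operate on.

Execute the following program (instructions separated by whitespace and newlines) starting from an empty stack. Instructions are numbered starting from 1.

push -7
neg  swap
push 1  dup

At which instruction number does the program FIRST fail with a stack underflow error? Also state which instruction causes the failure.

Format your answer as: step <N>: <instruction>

Step 1 ('push -7'): stack = [-7], depth = 1
Step 2 ('neg'): stack = [7], depth = 1
Step 3 ('swap'): needs 2 value(s) but depth is 1 — STACK UNDERFLOW

Answer: step 3: swap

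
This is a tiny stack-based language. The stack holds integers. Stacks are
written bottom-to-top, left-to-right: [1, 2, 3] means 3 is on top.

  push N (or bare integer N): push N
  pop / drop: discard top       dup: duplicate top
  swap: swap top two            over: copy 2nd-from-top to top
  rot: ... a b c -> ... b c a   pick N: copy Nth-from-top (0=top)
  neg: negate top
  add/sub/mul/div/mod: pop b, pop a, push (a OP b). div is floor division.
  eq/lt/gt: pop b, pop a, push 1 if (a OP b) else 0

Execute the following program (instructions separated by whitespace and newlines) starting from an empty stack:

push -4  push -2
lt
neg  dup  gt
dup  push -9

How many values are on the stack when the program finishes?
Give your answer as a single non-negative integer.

Answer: 3

Derivation:
After 'push -4': stack = [-4] (depth 1)
After 'push -2': stack = [-4, -2] (depth 2)
After 'lt': stack = [1] (depth 1)
After 'neg': stack = [-1] (depth 1)
After 'dup': stack = [-1, -1] (depth 2)
After 'gt': stack = [0] (depth 1)
After 'dup': stack = [0, 0] (depth 2)
After 'push -9': stack = [0, 0, -9] (depth 3)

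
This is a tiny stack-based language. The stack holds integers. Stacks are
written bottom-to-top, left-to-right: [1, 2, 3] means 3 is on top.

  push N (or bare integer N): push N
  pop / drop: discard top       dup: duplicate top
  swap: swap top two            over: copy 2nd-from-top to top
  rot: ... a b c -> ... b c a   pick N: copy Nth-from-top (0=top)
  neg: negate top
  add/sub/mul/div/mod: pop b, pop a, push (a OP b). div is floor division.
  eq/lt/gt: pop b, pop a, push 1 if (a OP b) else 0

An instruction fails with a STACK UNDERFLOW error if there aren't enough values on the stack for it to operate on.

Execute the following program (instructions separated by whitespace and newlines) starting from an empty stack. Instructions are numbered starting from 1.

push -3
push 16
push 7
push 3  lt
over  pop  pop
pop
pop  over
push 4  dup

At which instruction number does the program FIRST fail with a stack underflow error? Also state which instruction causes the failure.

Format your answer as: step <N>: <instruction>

Answer: step 11: over

Derivation:
Step 1 ('push -3'): stack = [-3], depth = 1
Step 2 ('push 16'): stack = [-3, 16], depth = 2
Step 3 ('push 7'): stack = [-3, 16, 7], depth = 3
Step 4 ('push 3'): stack = [-3, 16, 7, 3], depth = 4
Step 5 ('lt'): stack = [-3, 16, 0], depth = 3
Step 6 ('over'): stack = [-3, 16, 0, 16], depth = 4
Step 7 ('pop'): stack = [-3, 16, 0], depth = 3
Step 8 ('pop'): stack = [-3, 16], depth = 2
Step 9 ('pop'): stack = [-3], depth = 1
Step 10 ('pop'): stack = [], depth = 0
Step 11 ('over'): needs 2 value(s) but depth is 0 — STACK UNDERFLOW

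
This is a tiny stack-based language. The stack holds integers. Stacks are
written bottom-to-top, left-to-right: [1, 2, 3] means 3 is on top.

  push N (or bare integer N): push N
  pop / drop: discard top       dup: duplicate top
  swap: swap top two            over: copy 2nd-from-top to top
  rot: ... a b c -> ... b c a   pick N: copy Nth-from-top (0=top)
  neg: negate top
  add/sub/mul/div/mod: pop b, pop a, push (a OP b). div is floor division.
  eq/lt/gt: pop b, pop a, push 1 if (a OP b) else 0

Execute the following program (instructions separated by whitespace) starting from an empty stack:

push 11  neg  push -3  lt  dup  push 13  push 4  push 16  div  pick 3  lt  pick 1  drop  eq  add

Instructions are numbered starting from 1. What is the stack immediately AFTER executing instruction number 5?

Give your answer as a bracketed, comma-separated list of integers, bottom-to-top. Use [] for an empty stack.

Answer: [1, 1]

Derivation:
Step 1 ('push 11'): [11]
Step 2 ('neg'): [-11]
Step 3 ('push -3'): [-11, -3]
Step 4 ('lt'): [1]
Step 5 ('dup'): [1, 1]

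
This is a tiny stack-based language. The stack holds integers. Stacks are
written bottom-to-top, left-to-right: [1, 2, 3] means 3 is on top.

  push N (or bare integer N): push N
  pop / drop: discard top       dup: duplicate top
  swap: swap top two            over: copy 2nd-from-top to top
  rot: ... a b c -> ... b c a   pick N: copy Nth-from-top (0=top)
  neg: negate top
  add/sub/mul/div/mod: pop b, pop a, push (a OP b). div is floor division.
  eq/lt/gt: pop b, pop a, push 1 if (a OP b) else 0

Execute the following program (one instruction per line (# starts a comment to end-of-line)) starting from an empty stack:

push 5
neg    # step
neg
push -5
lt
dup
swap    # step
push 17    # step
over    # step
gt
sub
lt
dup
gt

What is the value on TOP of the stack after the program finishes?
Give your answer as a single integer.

After 'push 5': [5]
After 'neg': [-5]
After 'neg': [5]
After 'push -5': [5, -5]
After 'lt': [0]
After 'dup': [0, 0]
After 'swap': [0, 0]
After 'push 17': [0, 0, 17]
After 'over': [0, 0, 17, 0]
After 'gt': [0, 0, 1]
After 'sub': [0, -1]
After 'lt': [0]
After 'dup': [0, 0]
After 'gt': [0]

Answer: 0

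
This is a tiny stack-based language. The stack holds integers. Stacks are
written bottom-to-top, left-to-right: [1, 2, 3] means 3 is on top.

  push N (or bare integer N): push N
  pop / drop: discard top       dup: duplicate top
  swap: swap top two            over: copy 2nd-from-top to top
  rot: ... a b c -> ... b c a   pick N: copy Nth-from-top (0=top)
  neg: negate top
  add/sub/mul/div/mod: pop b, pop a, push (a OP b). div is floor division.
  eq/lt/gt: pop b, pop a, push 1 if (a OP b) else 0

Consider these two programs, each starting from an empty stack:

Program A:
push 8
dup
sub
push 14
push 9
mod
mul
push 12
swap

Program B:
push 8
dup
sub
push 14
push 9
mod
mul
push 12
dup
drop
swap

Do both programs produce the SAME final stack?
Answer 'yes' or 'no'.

Program A trace:
  After 'push 8': [8]
  After 'dup': [8, 8]
  After 'sub': [0]
  After 'push 14': [0, 14]
  After 'push 9': [0, 14, 9]
  After 'mod': [0, 5]
  After 'mul': [0]
  After 'push 12': [0, 12]
  After 'swap': [12, 0]
Program A final stack: [12, 0]

Program B trace:
  After 'push 8': [8]
  After 'dup': [8, 8]
  After 'sub': [0]
  After 'push 14': [0, 14]
  After 'push 9': [0, 14, 9]
  After 'mod': [0, 5]
  After 'mul': [0]
  After 'push 12': [0, 12]
  After 'dup': [0, 12, 12]
  After 'drop': [0, 12]
  After 'swap': [12, 0]
Program B final stack: [12, 0]
Same: yes

Answer: yes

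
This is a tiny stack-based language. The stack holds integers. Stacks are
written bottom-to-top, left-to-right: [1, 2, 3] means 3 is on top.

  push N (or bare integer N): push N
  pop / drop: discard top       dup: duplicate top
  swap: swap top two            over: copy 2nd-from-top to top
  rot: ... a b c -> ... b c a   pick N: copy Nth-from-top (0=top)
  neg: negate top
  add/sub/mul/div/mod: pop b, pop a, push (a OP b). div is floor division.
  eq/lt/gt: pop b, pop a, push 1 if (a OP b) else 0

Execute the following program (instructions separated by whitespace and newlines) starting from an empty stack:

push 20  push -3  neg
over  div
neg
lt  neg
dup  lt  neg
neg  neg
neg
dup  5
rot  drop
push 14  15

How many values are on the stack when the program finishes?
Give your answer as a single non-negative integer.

Answer: 4

Derivation:
After 'push 20': stack = [20] (depth 1)
After 'push -3': stack = [20, -3] (depth 2)
After 'neg': stack = [20, 3] (depth 2)
After 'over': stack = [20, 3, 20] (depth 3)
After 'div': stack = [20, 0] (depth 2)
After 'neg': stack = [20, 0] (depth 2)
After 'lt': stack = [0] (depth 1)
After 'neg': stack = [0] (depth 1)
After 'dup': stack = [0, 0] (depth 2)
After 'lt': stack = [0] (depth 1)
After 'neg': stack = [0] (depth 1)
After 'neg': stack = [0] (depth 1)
After 'neg': stack = [0] (depth 1)
After 'neg': stack = [0] (depth 1)
After 'dup': stack = [0, 0] (depth 2)
After 'push 5': stack = [0, 0, 5] (depth 3)
After 'rot': stack = [0, 5, 0] (depth 3)
After 'drop': stack = [0, 5] (depth 2)
After 'push 14': stack = [0, 5, 14] (depth 3)
After 'push 15': stack = [0, 5, 14, 15] (depth 4)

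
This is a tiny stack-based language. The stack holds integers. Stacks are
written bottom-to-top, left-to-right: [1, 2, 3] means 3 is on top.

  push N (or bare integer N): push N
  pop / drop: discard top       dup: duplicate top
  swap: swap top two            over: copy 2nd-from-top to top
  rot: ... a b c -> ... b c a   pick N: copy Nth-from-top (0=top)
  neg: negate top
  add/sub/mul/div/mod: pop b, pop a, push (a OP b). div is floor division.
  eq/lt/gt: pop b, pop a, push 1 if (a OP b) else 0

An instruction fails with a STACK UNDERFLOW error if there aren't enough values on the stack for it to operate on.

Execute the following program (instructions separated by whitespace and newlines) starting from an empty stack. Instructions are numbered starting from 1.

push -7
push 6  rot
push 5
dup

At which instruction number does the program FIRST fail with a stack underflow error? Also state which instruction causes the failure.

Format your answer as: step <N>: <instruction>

Step 1 ('push -7'): stack = [-7], depth = 1
Step 2 ('push 6'): stack = [-7, 6], depth = 2
Step 3 ('rot'): needs 3 value(s) but depth is 2 — STACK UNDERFLOW

Answer: step 3: rot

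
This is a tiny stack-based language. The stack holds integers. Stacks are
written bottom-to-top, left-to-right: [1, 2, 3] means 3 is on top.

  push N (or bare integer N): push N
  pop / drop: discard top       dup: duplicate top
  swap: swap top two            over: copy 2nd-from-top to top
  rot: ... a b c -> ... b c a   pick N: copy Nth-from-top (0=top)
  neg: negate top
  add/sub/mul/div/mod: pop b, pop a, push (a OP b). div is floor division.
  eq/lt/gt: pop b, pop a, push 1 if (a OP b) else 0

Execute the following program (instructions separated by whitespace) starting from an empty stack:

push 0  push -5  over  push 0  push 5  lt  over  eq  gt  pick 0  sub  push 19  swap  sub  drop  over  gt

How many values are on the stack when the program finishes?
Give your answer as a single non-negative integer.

Answer: 2

Derivation:
After 'push 0': stack = [0] (depth 1)
After 'push -5': stack = [0, -5] (depth 2)
After 'over': stack = [0, -5, 0] (depth 3)
After 'push 0': stack = [0, -5, 0, 0] (depth 4)
After 'push 5': stack = [0, -5, 0, 0, 5] (depth 5)
After 'lt': stack = [0, -5, 0, 1] (depth 4)
After 'over': stack = [0, -5, 0, 1, 0] (depth 5)
After 'eq': stack = [0, -5, 0, 0] (depth 4)
After 'gt': stack = [0, -5, 0] (depth 3)
After 'pick 0': stack = [0, -5, 0, 0] (depth 4)
After 'sub': stack = [0, -5, 0] (depth 3)
After 'push 19': stack = [0, -5, 0, 19] (depth 4)
After 'swap': stack = [0, -5, 19, 0] (depth 4)
After 'sub': stack = [0, -5, 19] (depth 3)
After 'drop': stack = [0, -5] (depth 2)
After 'over': stack = [0, -5, 0] (depth 3)
After 'gt': stack = [0, 0] (depth 2)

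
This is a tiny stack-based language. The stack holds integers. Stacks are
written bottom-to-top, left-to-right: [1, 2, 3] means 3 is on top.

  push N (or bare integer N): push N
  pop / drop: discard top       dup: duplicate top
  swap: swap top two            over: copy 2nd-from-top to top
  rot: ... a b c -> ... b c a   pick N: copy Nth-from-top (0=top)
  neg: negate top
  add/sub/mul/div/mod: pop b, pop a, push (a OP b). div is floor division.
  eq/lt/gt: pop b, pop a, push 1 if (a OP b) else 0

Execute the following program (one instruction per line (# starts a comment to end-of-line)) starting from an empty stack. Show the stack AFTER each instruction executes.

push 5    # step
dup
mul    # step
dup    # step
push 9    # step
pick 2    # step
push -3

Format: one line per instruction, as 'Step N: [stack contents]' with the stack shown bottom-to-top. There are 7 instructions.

Step 1: [5]
Step 2: [5, 5]
Step 3: [25]
Step 4: [25, 25]
Step 5: [25, 25, 9]
Step 6: [25, 25, 9, 25]
Step 7: [25, 25, 9, 25, -3]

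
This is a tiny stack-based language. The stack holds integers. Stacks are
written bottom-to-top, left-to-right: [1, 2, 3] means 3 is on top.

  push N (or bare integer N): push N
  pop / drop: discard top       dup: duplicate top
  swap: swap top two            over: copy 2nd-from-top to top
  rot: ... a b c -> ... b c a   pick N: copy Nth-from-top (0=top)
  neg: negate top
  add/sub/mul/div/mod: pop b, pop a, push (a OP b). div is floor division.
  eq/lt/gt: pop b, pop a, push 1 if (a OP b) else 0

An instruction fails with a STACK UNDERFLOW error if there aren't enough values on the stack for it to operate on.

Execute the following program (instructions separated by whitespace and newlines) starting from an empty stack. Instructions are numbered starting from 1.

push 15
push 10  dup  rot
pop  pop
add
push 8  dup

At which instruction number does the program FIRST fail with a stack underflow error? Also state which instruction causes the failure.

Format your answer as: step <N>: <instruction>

Step 1 ('push 15'): stack = [15], depth = 1
Step 2 ('push 10'): stack = [15, 10], depth = 2
Step 3 ('dup'): stack = [15, 10, 10], depth = 3
Step 4 ('rot'): stack = [10, 10, 15], depth = 3
Step 5 ('pop'): stack = [10, 10], depth = 2
Step 6 ('pop'): stack = [10], depth = 1
Step 7 ('add'): needs 2 value(s) but depth is 1 — STACK UNDERFLOW

Answer: step 7: add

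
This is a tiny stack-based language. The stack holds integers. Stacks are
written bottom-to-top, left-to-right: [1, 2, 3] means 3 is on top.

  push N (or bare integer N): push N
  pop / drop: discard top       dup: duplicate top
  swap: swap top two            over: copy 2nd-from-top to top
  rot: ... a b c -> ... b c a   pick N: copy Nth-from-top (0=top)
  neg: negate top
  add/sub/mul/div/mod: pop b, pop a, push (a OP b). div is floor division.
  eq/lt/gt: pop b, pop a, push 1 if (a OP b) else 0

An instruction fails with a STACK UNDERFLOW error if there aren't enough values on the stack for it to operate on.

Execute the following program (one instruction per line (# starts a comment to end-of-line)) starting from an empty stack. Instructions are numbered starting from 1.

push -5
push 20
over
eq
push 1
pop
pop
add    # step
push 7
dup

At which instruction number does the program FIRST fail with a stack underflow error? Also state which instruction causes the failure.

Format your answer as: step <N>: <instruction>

Step 1 ('push -5'): stack = [-5], depth = 1
Step 2 ('push 20'): stack = [-5, 20], depth = 2
Step 3 ('over'): stack = [-5, 20, -5], depth = 3
Step 4 ('eq'): stack = [-5, 0], depth = 2
Step 5 ('push 1'): stack = [-5, 0, 1], depth = 3
Step 6 ('pop'): stack = [-5, 0], depth = 2
Step 7 ('pop'): stack = [-5], depth = 1
Step 8 ('add'): needs 2 value(s) but depth is 1 — STACK UNDERFLOW

Answer: step 8: add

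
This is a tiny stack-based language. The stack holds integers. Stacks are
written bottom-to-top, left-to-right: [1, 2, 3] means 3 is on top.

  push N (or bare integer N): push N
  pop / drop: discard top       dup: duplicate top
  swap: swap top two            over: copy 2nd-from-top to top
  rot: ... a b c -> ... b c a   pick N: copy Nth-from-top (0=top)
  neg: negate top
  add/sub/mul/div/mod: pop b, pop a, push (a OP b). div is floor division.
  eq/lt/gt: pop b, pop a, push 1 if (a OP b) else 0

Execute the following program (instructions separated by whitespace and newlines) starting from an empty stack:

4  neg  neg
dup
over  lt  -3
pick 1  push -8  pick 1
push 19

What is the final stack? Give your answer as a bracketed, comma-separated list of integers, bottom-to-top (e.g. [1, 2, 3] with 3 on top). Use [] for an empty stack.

Answer: [4, 0, -3, 0, -8, 0, 19]

Derivation:
After 'push 4': [4]
After 'neg': [-4]
After 'neg': [4]
After 'dup': [4, 4]
After 'over': [4, 4, 4]
After 'lt': [4, 0]
After 'push -3': [4, 0, -3]
After 'pick 1': [4, 0, -3, 0]
After 'push -8': [4, 0, -3, 0, -8]
After 'pick 1': [4, 0, -3, 0, -8, 0]
After 'push 19': [4, 0, -3, 0, -8, 0, 19]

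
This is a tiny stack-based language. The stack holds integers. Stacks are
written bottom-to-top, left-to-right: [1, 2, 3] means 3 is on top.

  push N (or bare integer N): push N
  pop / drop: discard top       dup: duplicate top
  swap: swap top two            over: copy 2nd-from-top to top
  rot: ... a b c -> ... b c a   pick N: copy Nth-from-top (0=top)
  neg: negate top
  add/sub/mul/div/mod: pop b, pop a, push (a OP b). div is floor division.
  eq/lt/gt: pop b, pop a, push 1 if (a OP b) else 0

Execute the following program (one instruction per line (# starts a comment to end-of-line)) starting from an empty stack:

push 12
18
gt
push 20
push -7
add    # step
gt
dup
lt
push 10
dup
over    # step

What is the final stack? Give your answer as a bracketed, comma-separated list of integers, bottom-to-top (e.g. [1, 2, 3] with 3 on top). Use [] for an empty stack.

After 'push 12': [12]
After 'push 18': [12, 18]
After 'gt': [0]
After 'push 20': [0, 20]
After 'push -7': [0, 20, -7]
After 'add': [0, 13]
After 'gt': [0]
After 'dup': [0, 0]
After 'lt': [0]
After 'push 10': [0, 10]
After 'dup': [0, 10, 10]
After 'over': [0, 10, 10, 10]

Answer: [0, 10, 10, 10]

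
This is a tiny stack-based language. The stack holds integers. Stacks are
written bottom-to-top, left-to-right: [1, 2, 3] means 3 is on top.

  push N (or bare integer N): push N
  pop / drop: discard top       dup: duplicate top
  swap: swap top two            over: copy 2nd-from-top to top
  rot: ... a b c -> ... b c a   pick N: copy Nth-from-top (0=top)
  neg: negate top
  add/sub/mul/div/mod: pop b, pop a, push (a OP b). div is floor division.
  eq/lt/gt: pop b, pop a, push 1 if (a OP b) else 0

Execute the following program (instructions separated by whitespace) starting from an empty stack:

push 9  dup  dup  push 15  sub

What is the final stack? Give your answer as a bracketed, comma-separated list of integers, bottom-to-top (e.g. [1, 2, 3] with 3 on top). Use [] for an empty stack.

Answer: [9, 9, -6]

Derivation:
After 'push 9': [9]
After 'dup': [9, 9]
After 'dup': [9, 9, 9]
After 'push 15': [9, 9, 9, 15]
After 'sub': [9, 9, -6]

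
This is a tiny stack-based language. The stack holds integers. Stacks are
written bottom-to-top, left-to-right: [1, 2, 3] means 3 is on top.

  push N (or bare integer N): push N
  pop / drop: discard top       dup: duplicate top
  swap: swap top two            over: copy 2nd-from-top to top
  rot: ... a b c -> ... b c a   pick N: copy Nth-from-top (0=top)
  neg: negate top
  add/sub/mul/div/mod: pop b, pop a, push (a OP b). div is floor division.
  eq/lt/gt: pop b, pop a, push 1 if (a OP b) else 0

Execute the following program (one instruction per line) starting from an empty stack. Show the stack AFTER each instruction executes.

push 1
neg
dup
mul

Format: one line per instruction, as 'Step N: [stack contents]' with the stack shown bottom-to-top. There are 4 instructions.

Step 1: [1]
Step 2: [-1]
Step 3: [-1, -1]
Step 4: [1]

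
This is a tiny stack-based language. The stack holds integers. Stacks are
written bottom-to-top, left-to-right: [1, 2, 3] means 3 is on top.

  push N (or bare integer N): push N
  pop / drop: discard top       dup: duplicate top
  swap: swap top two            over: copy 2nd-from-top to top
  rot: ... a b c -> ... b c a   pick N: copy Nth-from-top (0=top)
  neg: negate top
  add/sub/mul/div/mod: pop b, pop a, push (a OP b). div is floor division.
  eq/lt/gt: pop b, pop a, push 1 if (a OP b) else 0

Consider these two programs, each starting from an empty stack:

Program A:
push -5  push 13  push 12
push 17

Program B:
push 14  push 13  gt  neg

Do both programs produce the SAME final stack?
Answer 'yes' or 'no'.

Answer: no

Derivation:
Program A trace:
  After 'push -5': [-5]
  After 'push 13': [-5, 13]
  After 'push 12': [-5, 13, 12]
  After 'push 17': [-5, 13, 12, 17]
Program A final stack: [-5, 13, 12, 17]

Program B trace:
  After 'push 14': [14]
  After 'push 13': [14, 13]
  After 'gt': [1]
  After 'neg': [-1]
Program B final stack: [-1]
Same: no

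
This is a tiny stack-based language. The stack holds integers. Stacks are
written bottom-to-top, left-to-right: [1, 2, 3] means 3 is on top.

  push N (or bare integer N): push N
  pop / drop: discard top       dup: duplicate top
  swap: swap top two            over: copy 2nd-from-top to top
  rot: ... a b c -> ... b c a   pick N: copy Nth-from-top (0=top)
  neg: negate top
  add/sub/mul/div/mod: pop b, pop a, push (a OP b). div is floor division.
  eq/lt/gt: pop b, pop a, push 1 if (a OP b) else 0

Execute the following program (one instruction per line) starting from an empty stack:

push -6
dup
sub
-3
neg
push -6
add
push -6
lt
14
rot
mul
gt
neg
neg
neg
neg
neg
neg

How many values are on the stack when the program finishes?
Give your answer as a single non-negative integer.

After 'push -6': stack = [-6] (depth 1)
After 'dup': stack = [-6, -6] (depth 2)
After 'sub': stack = [0] (depth 1)
After 'push -3': stack = [0, -3] (depth 2)
After 'neg': stack = [0, 3] (depth 2)
After 'push -6': stack = [0, 3, -6] (depth 3)
After 'add': stack = [0, -3] (depth 2)
After 'push -6': stack = [0, -3, -6] (depth 3)
After 'lt': stack = [0, 0] (depth 2)
After 'push 14': stack = [0, 0, 14] (depth 3)
After 'rot': stack = [0, 14, 0] (depth 3)
After 'mul': stack = [0, 0] (depth 2)
After 'gt': stack = [0] (depth 1)
After 'neg': stack = [0] (depth 1)
After 'neg': stack = [0] (depth 1)
After 'neg': stack = [0] (depth 1)
After 'neg': stack = [0] (depth 1)
After 'neg': stack = [0] (depth 1)
After 'neg': stack = [0] (depth 1)

Answer: 1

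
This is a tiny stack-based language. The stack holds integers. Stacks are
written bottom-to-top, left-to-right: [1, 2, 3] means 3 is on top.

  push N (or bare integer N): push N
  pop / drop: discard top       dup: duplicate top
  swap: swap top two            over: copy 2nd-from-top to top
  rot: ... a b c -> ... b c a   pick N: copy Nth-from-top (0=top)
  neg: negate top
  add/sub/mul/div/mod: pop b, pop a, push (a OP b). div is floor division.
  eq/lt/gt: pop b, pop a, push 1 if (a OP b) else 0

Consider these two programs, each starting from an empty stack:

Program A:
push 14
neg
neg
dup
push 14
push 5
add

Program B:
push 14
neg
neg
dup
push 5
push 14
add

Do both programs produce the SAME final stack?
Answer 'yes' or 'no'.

Program A trace:
  After 'push 14': [14]
  After 'neg': [-14]
  After 'neg': [14]
  After 'dup': [14, 14]
  After 'push 14': [14, 14, 14]
  After 'push 5': [14, 14, 14, 5]
  After 'add': [14, 14, 19]
Program A final stack: [14, 14, 19]

Program B trace:
  After 'push 14': [14]
  After 'neg': [-14]
  After 'neg': [14]
  After 'dup': [14, 14]
  After 'push 5': [14, 14, 5]
  After 'push 14': [14, 14, 5, 14]
  After 'add': [14, 14, 19]
Program B final stack: [14, 14, 19]
Same: yes

Answer: yes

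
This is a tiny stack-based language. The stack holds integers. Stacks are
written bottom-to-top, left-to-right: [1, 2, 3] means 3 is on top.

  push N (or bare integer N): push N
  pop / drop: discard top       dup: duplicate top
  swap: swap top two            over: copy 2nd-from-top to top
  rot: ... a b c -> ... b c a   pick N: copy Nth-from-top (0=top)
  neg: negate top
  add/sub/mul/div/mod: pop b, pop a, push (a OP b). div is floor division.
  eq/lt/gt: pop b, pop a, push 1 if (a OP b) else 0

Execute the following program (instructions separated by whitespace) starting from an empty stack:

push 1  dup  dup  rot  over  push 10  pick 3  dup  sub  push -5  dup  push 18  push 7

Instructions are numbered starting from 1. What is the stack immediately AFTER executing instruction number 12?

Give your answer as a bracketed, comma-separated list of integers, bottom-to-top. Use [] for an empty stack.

Answer: [1, 1, 1, 1, 10, 0, -5, -5, 18]

Derivation:
Step 1 ('push 1'): [1]
Step 2 ('dup'): [1, 1]
Step 3 ('dup'): [1, 1, 1]
Step 4 ('rot'): [1, 1, 1]
Step 5 ('over'): [1, 1, 1, 1]
Step 6 ('push 10'): [1, 1, 1, 1, 10]
Step 7 ('pick 3'): [1, 1, 1, 1, 10, 1]
Step 8 ('dup'): [1, 1, 1, 1, 10, 1, 1]
Step 9 ('sub'): [1, 1, 1, 1, 10, 0]
Step 10 ('push -5'): [1, 1, 1, 1, 10, 0, -5]
Step 11 ('dup'): [1, 1, 1, 1, 10, 0, -5, -5]
Step 12 ('push 18'): [1, 1, 1, 1, 10, 0, -5, -5, 18]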